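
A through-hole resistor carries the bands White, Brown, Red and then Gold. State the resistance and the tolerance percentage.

9100 Ω ±5%

White → 9 (first significant figure)
Brown → 1 (second significant figure)
Red → ×10^2 multiplier
Gold → ±5% tolerance
91 × 100 = 9100 Ω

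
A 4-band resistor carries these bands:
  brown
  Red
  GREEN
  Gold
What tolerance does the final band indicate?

The last band, gold, is the tolerance band.
Gold corresponds to ±5%.

±5%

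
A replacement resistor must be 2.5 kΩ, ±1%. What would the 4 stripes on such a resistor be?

2500 Ω = 25 × 10^2.
2 → red
5 → green
Multiplier 10^2 → red.
±1% tolerance → brown.

red, green, red, brown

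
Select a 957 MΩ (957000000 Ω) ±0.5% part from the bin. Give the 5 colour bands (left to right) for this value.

white, green, violet, blue, green

957000000 Ω = 957 × 10^6.
9 → white
5 → green
7 → violet
Multiplier 10^6 → blue.
±0.5% tolerance → green.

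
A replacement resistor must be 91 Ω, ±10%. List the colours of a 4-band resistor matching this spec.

91 Ω = 91 × 10^0.
9 → white
1 → brown
Multiplier 10^0 → black.
±10% tolerance → silver.

white, brown, black, silver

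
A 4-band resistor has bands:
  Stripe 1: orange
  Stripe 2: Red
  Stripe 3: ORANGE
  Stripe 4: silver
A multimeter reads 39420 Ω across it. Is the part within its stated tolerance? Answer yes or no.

no

Orange → 3 (first significant figure)
Red → 2 (second significant figure)
Orange → ×10^3 multiplier
Silver → ±10% tolerance
32 × 1000 = 32000 Ω
Allowed range: 28800 Ω to 35200 Ω.
39420 Ω lies outside that range.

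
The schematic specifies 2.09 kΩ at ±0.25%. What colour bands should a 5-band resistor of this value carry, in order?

2090 Ω = 209 × 10^1.
2 → red
0 → black
9 → white
Multiplier 10^1 → brown.
±0.25% tolerance → blue.

red, black, white, brown, blue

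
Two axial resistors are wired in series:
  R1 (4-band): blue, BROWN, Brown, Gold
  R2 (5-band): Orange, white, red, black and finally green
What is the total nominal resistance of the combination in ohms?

1002 Ω

R1: blue, brown → 61; brown ×10 → 610 Ω.
R2: orange, white, red → 392; black ×1 → 392 Ω.
Series: 610 + 392 = 1002 Ω.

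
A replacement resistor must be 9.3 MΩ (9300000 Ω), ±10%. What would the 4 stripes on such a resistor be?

white, orange, green, silver

9300000 Ω = 93 × 10^5.
9 → white
3 → orange
Multiplier 10^5 → green.
±10% tolerance → silver.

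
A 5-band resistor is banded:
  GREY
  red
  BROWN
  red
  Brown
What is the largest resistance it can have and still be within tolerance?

82921 Ω

Grey → 8 (first significant figure)
Red → 2 (second significant figure)
Brown → 1 (third significant figure)
Red → ×10^2 multiplier
Brown → ±1% tolerance
821 × 100 = 82100 Ω
Largest = 82100 × (1 + 1/100) = 82921 Ω.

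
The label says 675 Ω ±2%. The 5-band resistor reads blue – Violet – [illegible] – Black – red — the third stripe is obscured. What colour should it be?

green

675 Ω = 675 × 10^0.
The third band gives digit 5 of the significand, and 5 is green.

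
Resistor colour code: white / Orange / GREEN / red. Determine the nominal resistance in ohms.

9300000 Ω

White → 9 (first significant figure)
Orange → 3 (second significant figure)
Green → ×10^5 multiplier
93 × 100000 = 9300000 Ω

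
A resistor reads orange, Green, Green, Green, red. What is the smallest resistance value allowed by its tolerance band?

Orange → 3 (first significant figure)
Green → 5 (second significant figure)
Green → 5 (third significant figure)
Green → ×10^5 multiplier
Red → ±2% tolerance
355 × 100000 = 35500000 Ω
Smallest = 35500000 × (1 − 2/100) = 34790000 Ω.

34790000 Ω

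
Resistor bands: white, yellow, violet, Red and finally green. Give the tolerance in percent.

The last band, green, is the tolerance band.
Green corresponds to ±0.5%.

±0.5%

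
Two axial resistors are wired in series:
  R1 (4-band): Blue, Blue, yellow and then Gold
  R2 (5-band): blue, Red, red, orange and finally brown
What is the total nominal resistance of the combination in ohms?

1282000 Ω

R1: blue, blue → 66; yellow ×10^4 → 660000 Ω.
R2: blue, red, red → 622; orange ×10^3 → 622000 Ω.
Series: 660000 + 622000 = 1282000 Ω.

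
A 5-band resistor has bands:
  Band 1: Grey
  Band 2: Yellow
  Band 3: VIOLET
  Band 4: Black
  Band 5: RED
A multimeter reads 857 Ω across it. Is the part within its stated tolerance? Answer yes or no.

yes

Grey → 8 (first significant figure)
Yellow → 4 (second significant figure)
Violet → 7 (third significant figure)
Black → ×1 multiplier
Red → ±2% tolerance
847 × 1 = 847 Ω
Allowed range: 830.06 Ω to 863.94 Ω.
857 Ω lies inside that range.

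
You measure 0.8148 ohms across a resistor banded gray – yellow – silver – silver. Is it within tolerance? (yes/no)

yes

Grey → 8 (first significant figure)
Yellow → 4 (second significant figure)
Silver → ×0.01 multiplier
Silver → ±10% tolerance
84 × 0.01 = 0.84 Ω
Allowed range: 0.756 Ω to 0.924 Ω.
0.8148 ohms lies inside that range.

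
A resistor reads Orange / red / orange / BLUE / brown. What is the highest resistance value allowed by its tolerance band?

Orange → 3 (first significant figure)
Red → 2 (second significant figure)
Orange → 3 (third significant figure)
Blue → ×10^6 multiplier
Brown → ±1% tolerance
323 × 1000000 = 323000000 Ω
Highest = 323000000 × (1 + 1/100) = 326230000 Ω.

326230000 Ω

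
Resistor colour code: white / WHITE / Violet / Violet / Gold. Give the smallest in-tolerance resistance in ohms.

9471500000 Ω

White → 9 (first significant figure)
White → 9 (second significant figure)
Violet → 7 (third significant figure)
Violet → ×10^7 multiplier
Gold → ±5% tolerance
997 × 10000000 = 9970000000 Ω
Smallest = 9970000000 × (1 − 5/100) = 9471500000 Ω.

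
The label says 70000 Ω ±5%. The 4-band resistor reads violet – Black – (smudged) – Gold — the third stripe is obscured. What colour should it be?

70000 Ω = 70 × 10^3.
The third band is the multiplier, 10^3, which is orange.

orange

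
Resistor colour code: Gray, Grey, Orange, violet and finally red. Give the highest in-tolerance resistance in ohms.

9006600000 Ω

Grey → 8 (first significant figure)
Grey → 8 (second significant figure)
Orange → 3 (third significant figure)
Violet → ×10^7 multiplier
Red → ±2% tolerance
883 × 10000000 = 8830000000 Ω
Highest = 8830000000 × (1 + 2/100) = 9006600000 Ω.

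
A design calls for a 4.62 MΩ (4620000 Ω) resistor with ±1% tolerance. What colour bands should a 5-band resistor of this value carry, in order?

4620000 Ω = 462 × 10^4.
4 → yellow
6 → blue
2 → red
Multiplier 10^4 → yellow.
±1% tolerance → brown.

yellow, blue, red, yellow, brown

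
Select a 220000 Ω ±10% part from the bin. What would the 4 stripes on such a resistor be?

220000 Ω = 22 × 10^4.
2 → red
2 → red
Multiplier 10^4 → yellow.
±10% tolerance → silver.

red, red, yellow, silver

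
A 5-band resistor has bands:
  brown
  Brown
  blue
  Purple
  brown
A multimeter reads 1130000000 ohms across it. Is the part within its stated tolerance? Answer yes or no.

no

Brown → 1 (first significant figure)
Brown → 1 (second significant figure)
Blue → 6 (third significant figure)
Violet → ×10^7 multiplier
Brown → ±1% tolerance
116 × 10000000 = 1160000000 Ω
Allowed range: 1148400000 Ω to 1171600000 Ω.
1130000000 ohms lies outside that range.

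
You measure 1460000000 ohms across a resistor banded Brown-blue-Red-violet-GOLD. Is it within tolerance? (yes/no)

Brown → 1 (first significant figure)
Blue → 6 (second significant figure)
Red → 2 (third significant figure)
Violet → ×10^7 multiplier
Gold → ±5% tolerance
162 × 10000000 = 1620000000 Ω
Allowed range: 1539000000 Ω to 1701000000 Ω.
1460000000 ohms lies outside that range.

no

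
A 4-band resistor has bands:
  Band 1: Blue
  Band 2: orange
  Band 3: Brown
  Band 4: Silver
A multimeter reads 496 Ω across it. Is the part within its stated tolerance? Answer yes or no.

no

Blue → 6 (first significant figure)
Orange → 3 (second significant figure)
Brown → ×10 multiplier
Silver → ±10% tolerance
63 × 10 = 630 Ω
Allowed range: 567 Ω to 693 Ω.
496 Ω lies outside that range.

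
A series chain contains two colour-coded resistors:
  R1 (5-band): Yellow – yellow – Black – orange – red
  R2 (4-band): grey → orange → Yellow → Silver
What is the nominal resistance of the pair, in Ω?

R1: yellow, yellow, black → 440; orange ×10^3 → 440000 Ω.
R2: grey, orange → 83; yellow ×10^4 → 830000 Ω.
Series: 440000 + 830000 = 1270000 Ω.

1270000 Ω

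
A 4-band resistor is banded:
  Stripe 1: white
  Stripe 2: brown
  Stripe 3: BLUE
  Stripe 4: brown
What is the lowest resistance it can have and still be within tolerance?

White → 9 (first significant figure)
Brown → 1 (second significant figure)
Blue → ×10^6 multiplier
Brown → ±1% tolerance
91 × 1000000 = 91000000 Ω
Lowest = 91000000 × (1 − 1/100) = 90090000 Ω.

90090000 Ω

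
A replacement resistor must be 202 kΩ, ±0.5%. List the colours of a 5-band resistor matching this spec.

red, black, red, orange, green

202000 Ω = 202 × 10^3.
2 → red
0 → black
2 → red
Multiplier 10^3 → orange.
±0.5% tolerance → green.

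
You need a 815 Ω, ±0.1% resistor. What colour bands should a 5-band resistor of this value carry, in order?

grey, brown, green, black, violet

815 Ω = 815 × 10^0.
8 → grey
1 → brown
5 → green
Multiplier 10^0 → black.
±0.1% tolerance → violet.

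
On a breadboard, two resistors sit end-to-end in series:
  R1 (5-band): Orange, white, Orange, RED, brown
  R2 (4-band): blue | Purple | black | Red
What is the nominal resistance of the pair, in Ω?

39367 Ω

R1: orange, white, orange → 393; red ×10^2 → 39300 Ω.
R2: blue, violet → 67; black ×1 → 67 Ω.
Series: 39300 + 67 = 39367 Ω.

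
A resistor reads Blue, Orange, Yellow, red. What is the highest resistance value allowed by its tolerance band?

642600 Ω

Blue → 6 (first significant figure)
Orange → 3 (second significant figure)
Yellow → ×10^4 multiplier
Red → ±2% tolerance
63 × 10000 = 630000 Ω
Highest = 630000 × (1 + 2/100) = 642600 Ω.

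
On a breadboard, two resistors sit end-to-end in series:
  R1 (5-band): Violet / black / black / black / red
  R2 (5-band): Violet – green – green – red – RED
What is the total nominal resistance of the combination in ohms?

76200 Ω

R1: violet, black, black → 700; black ×1 → 700 Ω.
R2: violet, green, green → 755; red ×10^2 → 75500 Ω.
Series: 700 + 75500 = 76200 Ω.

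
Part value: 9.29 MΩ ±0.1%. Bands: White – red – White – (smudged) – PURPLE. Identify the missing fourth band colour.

9290000 Ω = 929 × 10^4.
The fourth band is the multiplier, 10^4, which is yellow.

yellow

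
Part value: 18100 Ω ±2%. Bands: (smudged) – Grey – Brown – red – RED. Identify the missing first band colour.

18100 Ω = 181 × 10^2.
The first band gives digit 1 of the significand, and 1 is brown.

brown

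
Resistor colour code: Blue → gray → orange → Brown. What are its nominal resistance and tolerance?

68000 Ω ±1%

Blue → 6 (first significant figure)
Grey → 8 (second significant figure)
Orange → ×10^3 multiplier
Brown → ±1% tolerance
68 × 1000 = 68000 Ω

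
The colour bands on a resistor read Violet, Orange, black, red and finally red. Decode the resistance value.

73000 Ω

Violet → 7 (first significant figure)
Orange → 3 (second significant figure)
Black → 0 (third significant figure)
Red → ×10^2 multiplier
730 × 100 = 73000 Ω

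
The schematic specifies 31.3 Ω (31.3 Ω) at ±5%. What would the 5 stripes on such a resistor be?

31.3 Ω = 313 × 10^-1.
3 → orange
1 → brown
3 → orange
Multiplier 10^-1 → gold.
±5% tolerance → gold.

orange, brown, orange, gold, gold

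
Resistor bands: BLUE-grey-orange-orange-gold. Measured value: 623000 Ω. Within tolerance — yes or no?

Blue → 6 (first significant figure)
Grey → 8 (second significant figure)
Orange → 3 (third significant figure)
Orange → ×10^3 multiplier
Gold → ±5% tolerance
683 × 1000 = 683000 Ω
Allowed range: 648850 Ω to 717150 Ω.
623000 Ω lies outside that range.

no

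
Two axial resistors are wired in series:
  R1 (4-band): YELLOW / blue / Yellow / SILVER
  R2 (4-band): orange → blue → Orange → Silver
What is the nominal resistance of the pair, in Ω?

496000 Ω

R1: yellow, blue → 46; yellow ×10^4 → 460000 Ω.
R2: orange, blue → 36; orange ×10^3 → 36000 Ω.
Series: 460000 + 36000 = 496000 Ω.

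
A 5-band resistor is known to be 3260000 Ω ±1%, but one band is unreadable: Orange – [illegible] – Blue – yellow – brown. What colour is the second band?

red

3260000 Ω = 326 × 10^4.
The second band gives digit 2 of the significand, and 2 is red.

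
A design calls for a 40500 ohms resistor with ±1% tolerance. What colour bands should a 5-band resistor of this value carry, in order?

40500 Ω = 405 × 10^2.
4 → yellow
0 → black
5 → green
Multiplier 10^2 → red.
±1% tolerance → brown.

yellow, black, green, red, brown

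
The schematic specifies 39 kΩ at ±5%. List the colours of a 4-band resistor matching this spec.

39000 Ω = 39 × 10^3.
3 → orange
9 → white
Multiplier 10^3 → orange.
±5% tolerance → gold.

orange, white, orange, gold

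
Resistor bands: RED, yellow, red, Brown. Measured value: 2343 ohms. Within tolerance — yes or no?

Red → 2 (first significant figure)
Yellow → 4 (second significant figure)
Red → ×10^2 multiplier
Brown → ±1% tolerance
24 × 100 = 2400 Ω
Allowed range: 2376 Ω to 2424 Ω.
2343 ohms lies outside that range.

no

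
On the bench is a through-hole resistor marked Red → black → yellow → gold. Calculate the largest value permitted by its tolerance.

Red → 2 (first significant figure)
Black → 0 (second significant figure)
Yellow → ×10^4 multiplier
Gold → ±5% tolerance
20 × 10000 = 200000 Ω
Largest = 200000 × (1 + 5/100) = 210000 Ω.

210000 Ω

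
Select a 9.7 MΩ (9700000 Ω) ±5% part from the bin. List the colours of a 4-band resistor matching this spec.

9700000 Ω = 97 × 10^5.
9 → white
7 → violet
Multiplier 10^5 → green.
±5% tolerance → gold.

white, violet, green, gold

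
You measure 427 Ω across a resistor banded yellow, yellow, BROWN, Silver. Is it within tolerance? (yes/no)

Yellow → 4 (first significant figure)
Yellow → 4 (second significant figure)
Brown → ×10 multiplier
Silver → ±10% tolerance
44 × 10 = 440 Ω
Allowed range: 396 Ω to 484 Ω.
427 Ω lies inside that range.

yes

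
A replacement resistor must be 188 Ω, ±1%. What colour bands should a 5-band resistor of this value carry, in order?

brown, grey, grey, black, brown

188 Ω = 188 × 10^0.
1 → brown
8 → grey
8 → grey
Multiplier 10^0 → black.
±1% tolerance → brown.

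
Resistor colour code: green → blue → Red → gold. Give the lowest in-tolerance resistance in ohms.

Green → 5 (first significant figure)
Blue → 6 (second significant figure)
Red → ×10^2 multiplier
Gold → ±5% tolerance
56 × 100 = 5600 Ω
Lowest = 5600 × (1 − 5/100) = 5320 Ω.

5320 Ω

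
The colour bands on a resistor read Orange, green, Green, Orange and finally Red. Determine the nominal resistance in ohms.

Orange → 3 (first significant figure)
Green → 5 (second significant figure)
Green → 5 (third significant figure)
Orange → ×10^3 multiplier
355 × 1000 = 355000 Ω

355000 Ω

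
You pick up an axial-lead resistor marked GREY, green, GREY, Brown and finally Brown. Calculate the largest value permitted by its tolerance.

8665.8 Ω

Grey → 8 (first significant figure)
Green → 5 (second significant figure)
Grey → 8 (third significant figure)
Brown → ×10 multiplier
Brown → ±1% tolerance
858 × 10 = 8580 Ω
Largest = 8580 × (1 + 1/100) = 8665.8 Ω.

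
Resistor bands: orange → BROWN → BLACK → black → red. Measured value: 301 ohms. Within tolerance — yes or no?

Orange → 3 (first significant figure)
Brown → 1 (second significant figure)
Black → 0 (third significant figure)
Black → ×1 multiplier
Red → ±2% tolerance
310 × 1 = 310 Ω
Allowed range: 303.8 Ω to 316.2 Ω.
301 ohms lies outside that range.

no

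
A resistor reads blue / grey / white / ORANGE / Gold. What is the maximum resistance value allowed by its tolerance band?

Blue → 6 (first significant figure)
Grey → 8 (second significant figure)
White → 9 (third significant figure)
Orange → ×10^3 multiplier
Gold → ±5% tolerance
689 × 1000 = 689000 Ω
Maximum = 689000 × (1 + 5/100) = 723450 Ω.

723450 Ω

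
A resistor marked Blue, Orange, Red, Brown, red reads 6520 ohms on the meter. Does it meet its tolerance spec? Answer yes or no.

Blue → 6 (first significant figure)
Orange → 3 (second significant figure)
Red → 2 (third significant figure)
Brown → ×10 multiplier
Red → ±2% tolerance
632 × 10 = 6320 Ω
Allowed range: 6193.6 Ω to 6446.4 Ω.
6520 ohms lies outside that range.

no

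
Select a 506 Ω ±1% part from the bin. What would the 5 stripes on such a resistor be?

green, black, blue, black, brown

506 Ω = 506 × 10^0.
5 → green
0 → black
6 → blue
Multiplier 10^0 → black.
±1% tolerance → brown.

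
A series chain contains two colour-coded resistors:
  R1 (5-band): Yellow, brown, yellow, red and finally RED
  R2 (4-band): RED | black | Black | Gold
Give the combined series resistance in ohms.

41420 Ω

R1: yellow, brown, yellow → 414; red ×10^2 → 41400 Ω.
R2: red, black → 20; black ×1 → 20 Ω.
Series: 41400 + 20 = 41420 Ω.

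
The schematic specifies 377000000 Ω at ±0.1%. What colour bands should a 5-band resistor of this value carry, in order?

orange, violet, violet, blue, violet

377000000 Ω = 377 × 10^6.
3 → orange
7 → violet
7 → violet
Multiplier 10^6 → blue.
±0.1% tolerance → violet.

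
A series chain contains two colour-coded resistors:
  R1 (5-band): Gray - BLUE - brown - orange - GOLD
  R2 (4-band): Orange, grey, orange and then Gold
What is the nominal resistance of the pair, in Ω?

899000 Ω

R1: grey, blue, brown → 861; orange ×10^3 → 861000 Ω.
R2: orange, grey → 38; orange ×10^3 → 38000 Ω.
Series: 861000 + 38000 = 899000 Ω.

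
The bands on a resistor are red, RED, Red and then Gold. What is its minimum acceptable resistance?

2090 Ω

Red → 2 (first significant figure)
Red → 2 (second significant figure)
Red → ×10^2 multiplier
Gold → ±5% tolerance
22 × 100 = 2200 Ω
Minimum = 2200 × (1 − 5/100) = 2090 Ω.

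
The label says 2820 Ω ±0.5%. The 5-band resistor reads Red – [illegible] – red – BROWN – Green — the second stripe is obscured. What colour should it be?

grey

2820 Ω = 282 × 10^1.
The second band gives digit 8 of the significand, and 8 is grey.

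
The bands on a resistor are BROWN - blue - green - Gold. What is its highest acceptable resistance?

Brown → 1 (first significant figure)
Blue → 6 (second significant figure)
Green → ×10^5 multiplier
Gold → ±5% tolerance
16 × 100000 = 1600000 Ω
Highest = 1600000 × (1 + 5/100) = 1680000 Ω.

1680000 Ω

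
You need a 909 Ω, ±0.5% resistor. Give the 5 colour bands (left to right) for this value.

white, black, white, black, green

909 Ω = 909 × 10^0.
9 → white
0 → black
9 → white
Multiplier 10^0 → black.
±0.5% tolerance → green.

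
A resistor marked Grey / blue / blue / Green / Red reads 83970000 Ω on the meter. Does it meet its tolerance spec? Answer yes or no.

Grey → 8 (first significant figure)
Blue → 6 (second significant figure)
Blue → 6 (third significant figure)
Green → ×10^5 multiplier
Red → ±2% tolerance
866 × 100000 = 86600000 Ω
Allowed range: 84868000 Ω to 88332000 Ω.
83970000 Ω lies outside that range.

no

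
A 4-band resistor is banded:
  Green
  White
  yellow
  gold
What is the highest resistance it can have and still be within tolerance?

Green → 5 (first significant figure)
White → 9 (second significant figure)
Yellow → ×10^4 multiplier
Gold → ±5% tolerance
59 × 10000 = 590000 Ω
Highest = 590000 × (1 + 5/100) = 619500 Ω.

619500 Ω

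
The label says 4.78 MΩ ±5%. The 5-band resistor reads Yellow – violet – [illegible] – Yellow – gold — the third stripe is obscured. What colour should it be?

4780000 Ω = 478 × 10^4.
The third band gives digit 8 of the significand, and 8 is grey.

grey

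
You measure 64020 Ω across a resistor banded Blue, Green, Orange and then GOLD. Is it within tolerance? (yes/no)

Blue → 6 (first significant figure)
Green → 5 (second significant figure)
Orange → ×10^3 multiplier
Gold → ±5% tolerance
65 × 1000 = 65000 Ω
Allowed range: 61750 Ω to 68250 Ω.
64020 Ω lies inside that range.

yes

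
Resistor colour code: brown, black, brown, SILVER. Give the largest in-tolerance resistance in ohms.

110 Ω

Brown → 1 (first significant figure)
Black → 0 (second significant figure)
Brown → ×10 multiplier
Silver → ±10% tolerance
10 × 10 = 100 Ω
Largest = 100 × (1 + 10/100) = 110 Ω.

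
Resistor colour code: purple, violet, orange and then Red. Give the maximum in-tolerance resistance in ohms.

Violet → 7 (first significant figure)
Violet → 7 (second significant figure)
Orange → ×10^3 multiplier
Red → ±2% tolerance
77 × 1000 = 77000 Ω
Maximum = 77000 × (1 + 2/100) = 78540 Ω.

78540 Ω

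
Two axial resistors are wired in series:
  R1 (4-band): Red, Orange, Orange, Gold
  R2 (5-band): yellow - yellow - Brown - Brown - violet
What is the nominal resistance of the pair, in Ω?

R1: red, orange → 23; orange ×10^3 → 23000 Ω.
R2: yellow, yellow, brown → 441; brown ×10 → 4410 Ω.
Series: 23000 + 4410 = 27410 Ω.

27410 Ω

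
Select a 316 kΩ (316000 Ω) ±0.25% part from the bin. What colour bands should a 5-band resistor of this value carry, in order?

316000 Ω = 316 × 10^3.
3 → orange
1 → brown
6 → blue
Multiplier 10^3 → orange.
±0.25% tolerance → blue.

orange, brown, blue, orange, blue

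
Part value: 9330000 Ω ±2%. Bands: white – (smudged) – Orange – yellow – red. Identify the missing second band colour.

9330000 Ω = 933 × 10^4.
The second band gives digit 3 of the significand, and 3 is orange.

orange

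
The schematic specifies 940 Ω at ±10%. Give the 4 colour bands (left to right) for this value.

940 Ω = 94 × 10^1.
9 → white
4 → yellow
Multiplier 10^1 → brown.
±10% tolerance → silver.

white, yellow, brown, silver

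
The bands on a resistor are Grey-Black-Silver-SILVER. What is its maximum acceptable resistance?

Grey → 8 (first significant figure)
Black → 0 (second significant figure)
Silver → ×0.01 multiplier
Silver → ±10% tolerance
80 × 0.01 = 0.8 Ω
Maximum = 0.8 × (1 + 10/100) = 0.88 Ω.

0.88 Ω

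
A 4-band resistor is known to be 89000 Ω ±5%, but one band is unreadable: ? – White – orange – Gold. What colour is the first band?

grey

89000 Ω = 89 × 10^3.
The first band gives digit 8 of the significand, and 8 is grey.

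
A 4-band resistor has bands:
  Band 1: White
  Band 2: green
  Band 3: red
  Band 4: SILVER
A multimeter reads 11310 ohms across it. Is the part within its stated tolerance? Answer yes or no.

White → 9 (first significant figure)
Green → 5 (second significant figure)
Red → ×10^2 multiplier
Silver → ±10% tolerance
95 × 100 = 9500 Ω
Allowed range: 8550 Ω to 10450 Ω.
11310 ohms lies outside that range.

no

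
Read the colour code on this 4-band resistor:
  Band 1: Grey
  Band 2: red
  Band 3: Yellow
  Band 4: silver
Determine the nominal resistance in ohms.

Grey → 8 (first significant figure)
Red → 2 (second significant figure)
Yellow → ×10^4 multiplier
82 × 10000 = 820000 Ω

820000 Ω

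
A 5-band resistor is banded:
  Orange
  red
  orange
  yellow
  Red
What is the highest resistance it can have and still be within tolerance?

3294600 Ω

Orange → 3 (first significant figure)
Red → 2 (second significant figure)
Orange → 3 (third significant figure)
Yellow → ×10^4 multiplier
Red → ±2% tolerance
323 × 10000 = 3230000 Ω
Highest = 3230000 × (1 + 2/100) = 3294600 Ω.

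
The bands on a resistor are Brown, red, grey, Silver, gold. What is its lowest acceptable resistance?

1.216 Ω

Brown → 1 (first significant figure)
Red → 2 (second significant figure)
Grey → 8 (third significant figure)
Silver → ×0.01 multiplier
Gold → ±5% tolerance
128 × 0.01 = 1.28 Ω
Lowest = 1.28 × (1 − 5/100) = 1.216 Ω.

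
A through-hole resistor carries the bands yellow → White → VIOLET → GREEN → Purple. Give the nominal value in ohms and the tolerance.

49700000 Ω ±0.1%

Yellow → 4 (first significant figure)
White → 9 (second significant figure)
Violet → 7 (third significant figure)
Green → ×10^5 multiplier
Violet → ±0.1% tolerance
497 × 100000 = 49700000 Ω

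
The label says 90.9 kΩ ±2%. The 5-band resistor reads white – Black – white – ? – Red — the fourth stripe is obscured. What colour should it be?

red

90900 Ω = 909 × 10^2.
The fourth band is the multiplier, 10^2, which is red.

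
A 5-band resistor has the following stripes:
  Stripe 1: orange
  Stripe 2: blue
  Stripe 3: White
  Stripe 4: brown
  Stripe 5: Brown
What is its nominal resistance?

Orange → 3 (first significant figure)
Blue → 6 (second significant figure)
White → 9 (third significant figure)
Brown → ×10 multiplier
369 × 10 = 3690 Ω

3690 Ω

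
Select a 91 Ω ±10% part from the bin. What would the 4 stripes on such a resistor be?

white, brown, black, silver

91 Ω = 91 × 10^0.
9 → white
1 → brown
Multiplier 10^0 → black.
±10% tolerance → silver.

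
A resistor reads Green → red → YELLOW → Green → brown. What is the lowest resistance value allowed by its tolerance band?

51876000 Ω

Green → 5 (first significant figure)
Red → 2 (second significant figure)
Yellow → 4 (third significant figure)
Green → ×10^5 multiplier
Brown → ±1% tolerance
524 × 100000 = 52400000 Ω
Lowest = 52400000 × (1 − 1/100) = 51876000 Ω.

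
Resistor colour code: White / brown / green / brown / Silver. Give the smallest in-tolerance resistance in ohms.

8235 Ω

White → 9 (first significant figure)
Brown → 1 (second significant figure)
Green → 5 (third significant figure)
Brown → ×10 multiplier
Silver → ±10% tolerance
915 × 10 = 9150 Ω
Smallest = 9150 × (1 − 10/100) = 8235 Ω.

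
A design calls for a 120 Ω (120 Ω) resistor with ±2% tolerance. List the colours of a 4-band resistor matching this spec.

brown, red, brown, red

120 Ω = 12 × 10^1.
1 → brown
2 → red
Multiplier 10^1 → brown.
±2% tolerance → red.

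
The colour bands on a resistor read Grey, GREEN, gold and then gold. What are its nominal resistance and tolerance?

Grey → 8 (first significant figure)
Green → 5 (second significant figure)
Gold → ×0.1 multiplier
Gold → ±5% tolerance
85 × 0.1 = 8.5 Ω

8.5 Ω ±5%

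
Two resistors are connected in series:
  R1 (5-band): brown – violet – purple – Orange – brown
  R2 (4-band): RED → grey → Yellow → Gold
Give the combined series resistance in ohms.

R1: brown, violet, violet → 177; orange ×10^3 → 177000 Ω.
R2: red, grey → 28; yellow ×10^4 → 280000 Ω.
Series: 177000 + 280000 = 457000 Ω.

457000 Ω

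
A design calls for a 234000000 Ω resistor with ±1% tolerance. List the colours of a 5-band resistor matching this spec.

red, orange, yellow, blue, brown

234000000 Ω = 234 × 10^6.
2 → red
3 → orange
4 → yellow
Multiplier 10^6 → blue.
±1% tolerance → brown.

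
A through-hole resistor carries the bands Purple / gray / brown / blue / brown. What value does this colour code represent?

Violet → 7 (first significant figure)
Grey → 8 (second significant figure)
Brown → 1 (third significant figure)
Blue → ×10^6 multiplier
781 × 1000000 = 781000000 Ω

781000000 Ω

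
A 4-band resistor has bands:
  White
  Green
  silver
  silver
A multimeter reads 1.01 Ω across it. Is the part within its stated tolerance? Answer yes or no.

yes

White → 9 (first significant figure)
Green → 5 (second significant figure)
Silver → ×0.01 multiplier
Silver → ±10% tolerance
95 × 0.01 = 0.95 Ω
Allowed range: 0.855 Ω to 1.045 Ω.
1.01 Ω lies inside that range.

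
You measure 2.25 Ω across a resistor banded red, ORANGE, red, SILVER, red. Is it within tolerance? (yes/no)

no

Red → 2 (first significant figure)
Orange → 3 (second significant figure)
Red → 2 (third significant figure)
Silver → ×0.01 multiplier
Red → ±2% tolerance
232 × 0.01 = 2.32 Ω
Allowed range: 2.2736 Ω to 2.3664 Ω.
2.25 Ω lies outside that range.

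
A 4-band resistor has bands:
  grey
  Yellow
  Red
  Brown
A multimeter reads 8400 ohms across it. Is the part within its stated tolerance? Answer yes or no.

yes

Grey → 8 (first significant figure)
Yellow → 4 (second significant figure)
Red → ×10^2 multiplier
Brown → ±1% tolerance
84 × 100 = 8400 Ω
Allowed range: 8316 Ω to 8484 Ω.
8400 ohms lies inside that range.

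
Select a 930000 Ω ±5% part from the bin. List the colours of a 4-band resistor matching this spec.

white, orange, yellow, gold

930000 Ω = 93 × 10^4.
9 → white
3 → orange
Multiplier 10^4 → yellow.
±5% tolerance → gold.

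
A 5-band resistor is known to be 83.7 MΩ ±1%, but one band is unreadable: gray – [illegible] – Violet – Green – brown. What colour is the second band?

83700000 Ω = 837 × 10^5.
The second band gives digit 3 of the significand, and 3 is orange.

orange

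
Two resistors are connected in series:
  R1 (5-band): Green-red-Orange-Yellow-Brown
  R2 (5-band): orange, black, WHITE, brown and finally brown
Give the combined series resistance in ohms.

5233090 Ω

R1: green, red, orange → 523; yellow ×10^4 → 5230000 Ω.
R2: orange, black, white → 309; brown ×10 → 3090 Ω.
Series: 5230000 + 3090 = 5233090 Ω.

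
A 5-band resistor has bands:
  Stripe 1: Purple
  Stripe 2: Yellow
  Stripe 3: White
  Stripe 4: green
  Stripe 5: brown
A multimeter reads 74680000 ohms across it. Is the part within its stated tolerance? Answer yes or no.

yes

Violet → 7 (first significant figure)
Yellow → 4 (second significant figure)
White → 9 (third significant figure)
Green → ×10^5 multiplier
Brown → ±1% tolerance
749 × 100000 = 74900000 Ω
Allowed range: 74151000 Ω to 75649000 Ω.
74680000 ohms lies inside that range.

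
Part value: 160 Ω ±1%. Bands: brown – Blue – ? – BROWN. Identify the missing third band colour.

160 Ω = 16 × 10^1.
The third band is the multiplier, 10^1, which is brown.

brown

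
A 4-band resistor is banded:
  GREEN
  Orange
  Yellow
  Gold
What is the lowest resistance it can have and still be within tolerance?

Green → 5 (first significant figure)
Orange → 3 (second significant figure)
Yellow → ×10^4 multiplier
Gold → ±5% tolerance
53 × 10000 = 530000 Ω
Lowest = 530000 × (1 − 5/100) = 503500 Ω.

503500 Ω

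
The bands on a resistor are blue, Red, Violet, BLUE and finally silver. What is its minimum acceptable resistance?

Blue → 6 (first significant figure)
Red → 2 (second significant figure)
Violet → 7 (third significant figure)
Blue → ×10^6 multiplier
Silver → ±10% tolerance
627 × 1000000 = 627000000 Ω
Minimum = 627000000 × (1 − 10/100) = 564300000 Ω.

564300000 Ω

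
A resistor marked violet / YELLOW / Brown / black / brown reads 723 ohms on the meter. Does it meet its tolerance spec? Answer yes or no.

Violet → 7 (first significant figure)
Yellow → 4 (second significant figure)
Brown → 1 (third significant figure)
Black → ×1 multiplier
Brown → ±1% tolerance
741 × 1 = 741 Ω
Allowed range: 733.59 Ω to 748.41 Ω.
723 ohms lies outside that range.

no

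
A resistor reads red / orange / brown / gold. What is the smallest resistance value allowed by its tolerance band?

Red → 2 (first significant figure)
Orange → 3 (second significant figure)
Brown → ×10 multiplier
Gold → ±5% tolerance
23 × 10 = 230 Ω
Smallest = 230 × (1 − 5/100) = 218.5 Ω.

218.5 Ω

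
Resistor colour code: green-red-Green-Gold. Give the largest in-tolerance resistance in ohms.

5460000 Ω

Green → 5 (first significant figure)
Red → 2 (second significant figure)
Green → ×10^5 multiplier
Gold → ±5% tolerance
52 × 100000 = 5200000 Ω
Largest = 5200000 × (1 + 5/100) = 5460000 Ω.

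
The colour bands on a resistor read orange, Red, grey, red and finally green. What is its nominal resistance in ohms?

Orange → 3 (first significant figure)
Red → 2 (second significant figure)
Grey → 8 (third significant figure)
Red → ×10^2 multiplier
328 × 100 = 32800 Ω

32800 Ω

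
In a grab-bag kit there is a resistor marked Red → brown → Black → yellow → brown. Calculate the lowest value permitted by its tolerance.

Red → 2 (first significant figure)
Brown → 1 (second significant figure)
Black → 0 (third significant figure)
Yellow → ×10^4 multiplier
Brown → ±1% tolerance
210 × 10000 = 2100000 Ω
Lowest = 2100000 × (1 − 1/100) = 2079000 Ω.

2079000 Ω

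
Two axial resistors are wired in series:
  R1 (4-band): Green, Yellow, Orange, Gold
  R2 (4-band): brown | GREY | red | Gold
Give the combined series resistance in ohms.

R1: green, yellow → 54; orange ×10^3 → 54000 Ω.
R2: brown, grey → 18; red ×10^2 → 1800 Ω.
Series: 54000 + 1800 = 55800 Ω.

55800 Ω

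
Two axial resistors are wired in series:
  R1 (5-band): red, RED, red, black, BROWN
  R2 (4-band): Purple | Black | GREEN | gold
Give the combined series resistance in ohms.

R1: red, red, red → 222; black ×1 → 222 Ω.
R2: violet, black → 70; green ×10^5 → 7000000 Ω.
Series: 222 + 7000000 = 7000222 Ω.

7000222 Ω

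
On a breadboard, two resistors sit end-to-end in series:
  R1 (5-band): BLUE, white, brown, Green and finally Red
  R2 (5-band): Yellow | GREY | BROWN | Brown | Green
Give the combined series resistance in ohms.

R1: blue, white, brown → 691; green ×10^5 → 69100000 Ω.
R2: yellow, grey, brown → 481; brown ×10 → 4810 Ω.
Series: 69100000 + 4810 = 69104810 Ω.

69104810 Ω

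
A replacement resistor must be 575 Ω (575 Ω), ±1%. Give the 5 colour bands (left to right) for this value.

575 Ω = 575 × 10^0.
5 → green
7 → violet
5 → green
Multiplier 10^0 → black.
±1% tolerance → brown.

green, violet, green, black, brown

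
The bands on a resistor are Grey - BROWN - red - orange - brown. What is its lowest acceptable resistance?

803880 Ω

Grey → 8 (first significant figure)
Brown → 1 (second significant figure)
Red → 2 (third significant figure)
Orange → ×10^3 multiplier
Brown → ±1% tolerance
812 × 1000 = 812000 Ω
Lowest = 812000 × (1 − 1/100) = 803880 Ω.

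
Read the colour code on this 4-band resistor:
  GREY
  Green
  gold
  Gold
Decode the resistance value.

Grey → 8 (first significant figure)
Green → 5 (second significant figure)
Gold → ×0.1 multiplier
85 × 0.1 = 8.5 Ω

8.5 Ω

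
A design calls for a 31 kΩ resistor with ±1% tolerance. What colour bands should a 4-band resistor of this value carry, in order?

31000 Ω = 31 × 10^3.
3 → orange
1 → brown
Multiplier 10^3 → orange.
±1% tolerance → brown.

orange, brown, orange, brown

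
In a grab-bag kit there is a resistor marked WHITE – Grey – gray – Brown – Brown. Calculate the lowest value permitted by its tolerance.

White → 9 (first significant figure)
Grey → 8 (second significant figure)
Grey → 8 (third significant figure)
Brown → ×10 multiplier
Brown → ±1% tolerance
988 × 10 = 9880 Ω
Lowest = 9880 × (1 − 1/100) = 9781.2 Ω.

9781.2 Ω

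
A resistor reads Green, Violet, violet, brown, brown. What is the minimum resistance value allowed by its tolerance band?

Green → 5 (first significant figure)
Violet → 7 (second significant figure)
Violet → 7 (third significant figure)
Brown → ×10 multiplier
Brown → ±1% tolerance
577 × 10 = 5770 Ω
Minimum = 5770 × (1 − 1/100) = 5712.3 Ω.

5712.3 Ω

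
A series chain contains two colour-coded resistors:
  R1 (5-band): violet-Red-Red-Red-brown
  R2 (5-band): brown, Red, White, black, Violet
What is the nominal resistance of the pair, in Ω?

R1: violet, red, red → 722; red ×10^2 → 72200 Ω.
R2: brown, red, white → 129; black ×1 → 129 Ω.
Series: 72200 + 129 = 72329 Ω.

72329 Ω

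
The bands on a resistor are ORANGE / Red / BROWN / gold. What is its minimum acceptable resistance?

Orange → 3 (first significant figure)
Red → 2 (second significant figure)
Brown → ×10 multiplier
Gold → ±5% tolerance
32 × 10 = 320 Ω
Minimum = 320 × (1 − 5/100) = 304 Ω.

304 Ω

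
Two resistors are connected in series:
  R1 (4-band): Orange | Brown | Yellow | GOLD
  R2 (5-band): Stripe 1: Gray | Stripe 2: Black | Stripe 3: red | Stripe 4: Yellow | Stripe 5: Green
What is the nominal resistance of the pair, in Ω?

R1: orange, brown → 31; yellow ×10^4 → 310000 Ω.
R2: grey, black, red → 802; yellow ×10^4 → 8020000 Ω.
Series: 310000 + 8020000 = 8330000 Ω.

8330000 Ω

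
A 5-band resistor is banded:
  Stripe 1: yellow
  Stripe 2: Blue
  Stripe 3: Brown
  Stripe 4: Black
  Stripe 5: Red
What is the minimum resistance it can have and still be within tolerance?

Yellow → 4 (first significant figure)
Blue → 6 (second significant figure)
Brown → 1 (third significant figure)
Black → ×1 multiplier
Red → ±2% tolerance
461 × 1 = 461 Ω
Minimum = 461 × (1 − 2/100) = 451.78 Ω.

451.78 Ω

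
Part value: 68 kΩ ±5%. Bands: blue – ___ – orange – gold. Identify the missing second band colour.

grey

68000 Ω = 68 × 10^3.
The second band gives digit 8 of the significand, and 8 is grey.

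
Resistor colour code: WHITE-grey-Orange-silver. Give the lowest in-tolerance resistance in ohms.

White → 9 (first significant figure)
Grey → 8 (second significant figure)
Orange → ×10^3 multiplier
Silver → ±10% tolerance
98 × 1000 = 98000 Ω
Lowest = 98000 × (1 − 10/100) = 88200 Ω.

88200 Ω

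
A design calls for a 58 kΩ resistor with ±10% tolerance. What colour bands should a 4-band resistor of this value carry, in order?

58000 Ω = 58 × 10^3.
5 → green
8 → grey
Multiplier 10^3 → orange.
±10% tolerance → silver.

green, grey, orange, silver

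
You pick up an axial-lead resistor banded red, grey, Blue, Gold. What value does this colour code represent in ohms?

28000000 Ω

Red → 2 (first significant figure)
Grey → 8 (second significant figure)
Blue → ×10^6 multiplier
28 × 1000000 = 28000000 Ω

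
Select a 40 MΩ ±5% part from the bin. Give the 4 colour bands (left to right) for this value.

yellow, black, blue, gold

40000000 Ω = 40 × 10^6.
4 → yellow
0 → black
Multiplier 10^6 → blue.
±5% tolerance → gold.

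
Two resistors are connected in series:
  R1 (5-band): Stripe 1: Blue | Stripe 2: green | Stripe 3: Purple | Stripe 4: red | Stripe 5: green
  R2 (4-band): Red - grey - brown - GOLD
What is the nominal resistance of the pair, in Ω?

R1: blue, green, violet → 657; red ×10^2 → 65700 Ω.
R2: red, grey → 28; brown ×10 → 280 Ω.
Series: 65700 + 280 = 65980 Ω.

65980 Ω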